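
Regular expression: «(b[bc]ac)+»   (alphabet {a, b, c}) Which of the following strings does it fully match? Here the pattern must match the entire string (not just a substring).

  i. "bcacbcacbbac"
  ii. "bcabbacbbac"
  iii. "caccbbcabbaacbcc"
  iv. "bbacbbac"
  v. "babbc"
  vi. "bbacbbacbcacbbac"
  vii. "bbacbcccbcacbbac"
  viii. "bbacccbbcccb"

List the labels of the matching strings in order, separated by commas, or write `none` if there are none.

i, iv, vi

i → match
ii → no match
iii → no match — must start with "b"
iv → match
v → no match — must end with "ac"
vi → match
vii → no match
viii → no match — must end with "ac"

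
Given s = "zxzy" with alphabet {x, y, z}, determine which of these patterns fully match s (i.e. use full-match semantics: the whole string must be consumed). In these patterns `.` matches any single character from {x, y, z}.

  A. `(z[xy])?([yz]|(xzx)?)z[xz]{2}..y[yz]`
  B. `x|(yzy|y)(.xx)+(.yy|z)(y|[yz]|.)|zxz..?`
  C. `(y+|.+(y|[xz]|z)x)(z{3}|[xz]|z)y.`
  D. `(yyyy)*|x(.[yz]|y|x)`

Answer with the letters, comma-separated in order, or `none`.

B

A → no match
B → match
C → no match
D → no match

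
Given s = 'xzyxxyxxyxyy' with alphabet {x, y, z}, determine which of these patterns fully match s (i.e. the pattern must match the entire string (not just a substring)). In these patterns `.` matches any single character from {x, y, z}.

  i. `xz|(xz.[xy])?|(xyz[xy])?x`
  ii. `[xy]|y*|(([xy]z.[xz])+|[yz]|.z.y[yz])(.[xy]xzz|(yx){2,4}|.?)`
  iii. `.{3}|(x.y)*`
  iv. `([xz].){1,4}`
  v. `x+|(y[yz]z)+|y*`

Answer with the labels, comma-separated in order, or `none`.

i → no match
ii → no match
iii → match
iv → no match
v → no match

iii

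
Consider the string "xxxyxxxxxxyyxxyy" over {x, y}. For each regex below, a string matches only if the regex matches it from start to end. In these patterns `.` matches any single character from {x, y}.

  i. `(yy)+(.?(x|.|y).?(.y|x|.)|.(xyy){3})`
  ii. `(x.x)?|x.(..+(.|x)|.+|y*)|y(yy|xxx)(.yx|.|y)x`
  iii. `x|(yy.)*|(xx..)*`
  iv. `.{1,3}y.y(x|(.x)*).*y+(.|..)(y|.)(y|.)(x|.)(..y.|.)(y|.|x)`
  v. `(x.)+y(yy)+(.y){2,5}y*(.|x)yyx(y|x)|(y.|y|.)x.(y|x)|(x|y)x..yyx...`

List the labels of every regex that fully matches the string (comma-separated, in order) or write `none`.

i → no match — must start with "yy"
ii → match
iii → match
iv → no match
v → no match

ii, iii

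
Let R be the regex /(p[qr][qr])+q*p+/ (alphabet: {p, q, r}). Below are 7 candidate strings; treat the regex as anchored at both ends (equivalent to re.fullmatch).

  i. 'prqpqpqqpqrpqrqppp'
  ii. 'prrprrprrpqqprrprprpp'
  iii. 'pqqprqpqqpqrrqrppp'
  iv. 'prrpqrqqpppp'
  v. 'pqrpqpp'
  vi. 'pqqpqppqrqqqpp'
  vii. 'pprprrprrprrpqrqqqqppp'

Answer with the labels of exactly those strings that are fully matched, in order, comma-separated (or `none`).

i → no match
ii → no match
iii → no match
iv. 'prrpqrqqpppp' → match
v. 'pqrpqpp' → no match
vi → no match
vii → no match

iv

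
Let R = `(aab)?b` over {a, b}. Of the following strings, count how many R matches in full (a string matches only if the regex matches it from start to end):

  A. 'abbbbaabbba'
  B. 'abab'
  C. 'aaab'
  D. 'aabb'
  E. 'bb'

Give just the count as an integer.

A. 'abbbbaabbba' → no match — must end with 'b'
B. 'abab' → no match
C. 'aaab' → no match
D. 'aabb' → match
E. 'bb' → no match
Total matched: 1

1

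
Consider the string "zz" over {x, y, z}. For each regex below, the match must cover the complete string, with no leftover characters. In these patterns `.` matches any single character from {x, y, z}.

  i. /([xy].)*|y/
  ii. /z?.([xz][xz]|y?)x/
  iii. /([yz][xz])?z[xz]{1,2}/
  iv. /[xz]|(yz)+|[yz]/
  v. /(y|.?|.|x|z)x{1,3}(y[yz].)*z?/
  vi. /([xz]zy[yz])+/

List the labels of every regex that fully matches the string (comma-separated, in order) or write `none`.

iii

i → no match
ii → no match — must end with "x"
iii → match
iv → no match
v → no match
vi → no match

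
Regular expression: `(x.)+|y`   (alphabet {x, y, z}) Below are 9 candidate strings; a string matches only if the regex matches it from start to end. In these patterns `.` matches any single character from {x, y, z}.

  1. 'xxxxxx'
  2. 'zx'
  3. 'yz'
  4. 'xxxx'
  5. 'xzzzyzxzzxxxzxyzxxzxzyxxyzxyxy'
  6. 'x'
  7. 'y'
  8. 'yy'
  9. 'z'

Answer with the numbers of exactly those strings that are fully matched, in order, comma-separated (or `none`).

1. 'xxxxxx' → match
2. 'zx' → no match
3. 'yz' → no match
4. 'xxxx' → match
5 → no match
6. 'x' → no match
7. 'y' → match
8. 'yy' → no match
9. 'z' → no match

1, 4, 7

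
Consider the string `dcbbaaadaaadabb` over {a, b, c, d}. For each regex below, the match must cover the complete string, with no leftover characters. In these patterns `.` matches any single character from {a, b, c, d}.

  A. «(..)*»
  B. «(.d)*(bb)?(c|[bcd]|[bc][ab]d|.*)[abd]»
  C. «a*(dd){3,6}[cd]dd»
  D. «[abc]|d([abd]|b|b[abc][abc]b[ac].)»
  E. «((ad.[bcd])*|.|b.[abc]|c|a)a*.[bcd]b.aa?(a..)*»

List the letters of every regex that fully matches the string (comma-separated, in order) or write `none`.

A → no match
B → match
C → no match — must end with `dd`
D → no match
E → match

B, E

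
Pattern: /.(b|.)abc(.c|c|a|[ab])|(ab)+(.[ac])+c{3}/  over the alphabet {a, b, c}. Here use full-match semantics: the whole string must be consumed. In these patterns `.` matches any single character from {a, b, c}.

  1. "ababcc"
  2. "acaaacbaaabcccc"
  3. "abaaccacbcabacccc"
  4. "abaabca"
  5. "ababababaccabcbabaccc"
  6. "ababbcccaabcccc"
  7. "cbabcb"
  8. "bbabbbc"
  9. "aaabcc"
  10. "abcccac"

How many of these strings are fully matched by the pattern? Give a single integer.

1. "ababcc" → match
2 → no match
3 → no match
4. "abaabca" → no match
5 → match
6 → match
7. "cbabcb" → match
8. "bbabbbc" → no match
9. "aaabcc" → match
10. "abcccac" → no match
Total matched: 5

5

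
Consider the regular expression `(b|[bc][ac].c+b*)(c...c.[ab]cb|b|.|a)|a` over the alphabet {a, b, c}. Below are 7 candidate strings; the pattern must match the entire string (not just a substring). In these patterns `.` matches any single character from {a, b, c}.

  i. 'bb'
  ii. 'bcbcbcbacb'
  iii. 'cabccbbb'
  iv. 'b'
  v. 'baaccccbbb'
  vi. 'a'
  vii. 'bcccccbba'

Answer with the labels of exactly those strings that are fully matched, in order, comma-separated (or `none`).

i, ii, iii, v, vi, vii

i → match
ii → match
iii → match
iv → no match
v → match
vi → match
vii → match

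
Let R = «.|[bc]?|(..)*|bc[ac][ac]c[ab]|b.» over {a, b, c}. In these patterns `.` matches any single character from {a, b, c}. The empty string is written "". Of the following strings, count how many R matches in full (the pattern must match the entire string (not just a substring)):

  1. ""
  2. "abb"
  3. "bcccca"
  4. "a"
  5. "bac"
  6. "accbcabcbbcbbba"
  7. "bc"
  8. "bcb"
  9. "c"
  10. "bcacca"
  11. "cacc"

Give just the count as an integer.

1 → match
2 → no match
3 → match
4 → match
5 → no match
6 → no match
7 → match
8 → no match
9 → match
10 → match
11 → match
Total matched: 7

7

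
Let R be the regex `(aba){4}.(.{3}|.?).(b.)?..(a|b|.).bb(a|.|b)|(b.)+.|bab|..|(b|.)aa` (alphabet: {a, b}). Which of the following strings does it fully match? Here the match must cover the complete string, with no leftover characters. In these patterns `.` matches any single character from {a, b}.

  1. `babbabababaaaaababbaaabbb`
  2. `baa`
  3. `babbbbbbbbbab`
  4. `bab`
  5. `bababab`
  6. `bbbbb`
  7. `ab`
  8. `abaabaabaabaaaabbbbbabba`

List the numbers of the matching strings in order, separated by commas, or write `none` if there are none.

2, 3, 4, 5, 6, 7, 8

1 → no match
2 → match
3 → match
4 → match
5 → match
6 → match
7 → match
8 → match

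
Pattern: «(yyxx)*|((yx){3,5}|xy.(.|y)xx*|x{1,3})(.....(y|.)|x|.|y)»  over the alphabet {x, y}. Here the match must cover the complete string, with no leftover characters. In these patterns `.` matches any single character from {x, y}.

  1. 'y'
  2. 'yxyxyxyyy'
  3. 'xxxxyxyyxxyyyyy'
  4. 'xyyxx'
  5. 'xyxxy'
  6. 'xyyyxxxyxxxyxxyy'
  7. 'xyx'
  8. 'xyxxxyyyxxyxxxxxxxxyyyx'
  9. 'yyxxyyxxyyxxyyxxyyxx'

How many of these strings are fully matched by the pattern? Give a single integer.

1

1 → no match
2 → no match
3 → no match
4 → no match
5 → no match
6 → no match
7 → no match
8 → no match
9 → match
Total matched: 1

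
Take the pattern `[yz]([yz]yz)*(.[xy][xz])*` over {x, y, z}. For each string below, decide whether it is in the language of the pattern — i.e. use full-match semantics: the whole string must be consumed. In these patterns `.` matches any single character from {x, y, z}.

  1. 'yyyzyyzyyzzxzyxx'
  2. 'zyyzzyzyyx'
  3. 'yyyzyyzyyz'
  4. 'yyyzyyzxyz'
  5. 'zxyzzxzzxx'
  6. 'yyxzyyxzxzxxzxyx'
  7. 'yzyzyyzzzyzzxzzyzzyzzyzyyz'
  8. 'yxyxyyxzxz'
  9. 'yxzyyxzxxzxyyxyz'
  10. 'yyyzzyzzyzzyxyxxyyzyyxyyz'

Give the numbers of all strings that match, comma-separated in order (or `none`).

1 → match
2 → match
3 → match
4 → match
5 → match
6 → match
7 → no match
8 → match
9 → no match
10 → match

1, 2, 3, 4, 5, 6, 8, 10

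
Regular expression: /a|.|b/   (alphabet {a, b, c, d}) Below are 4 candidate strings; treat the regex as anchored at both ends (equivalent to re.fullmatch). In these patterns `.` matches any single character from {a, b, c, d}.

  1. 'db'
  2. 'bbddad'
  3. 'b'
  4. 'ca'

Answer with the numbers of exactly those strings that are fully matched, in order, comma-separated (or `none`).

1 → no match
2 → no match
3 → match
4 → no match

3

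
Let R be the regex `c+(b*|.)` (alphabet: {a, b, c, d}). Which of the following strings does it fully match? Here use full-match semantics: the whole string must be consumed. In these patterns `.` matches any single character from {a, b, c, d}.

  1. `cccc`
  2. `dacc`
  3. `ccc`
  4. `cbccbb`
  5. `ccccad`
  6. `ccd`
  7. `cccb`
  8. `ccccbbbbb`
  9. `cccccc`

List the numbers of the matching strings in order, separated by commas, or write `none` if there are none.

1, 3, 6, 7, 8, 9

1 → match
2 → no match — must start with `c`
3 → match
4 → no match
5 → no match
6 → match
7 → match
8 → match
9 → match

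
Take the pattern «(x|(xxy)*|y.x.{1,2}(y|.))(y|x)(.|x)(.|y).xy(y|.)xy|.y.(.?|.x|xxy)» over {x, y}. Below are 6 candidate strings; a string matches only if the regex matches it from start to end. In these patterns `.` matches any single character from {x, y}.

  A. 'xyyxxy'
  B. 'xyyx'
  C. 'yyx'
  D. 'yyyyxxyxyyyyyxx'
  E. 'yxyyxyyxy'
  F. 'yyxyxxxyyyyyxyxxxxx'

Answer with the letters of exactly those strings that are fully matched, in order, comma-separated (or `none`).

A. 'xyyxxy' → match
B. 'xyyx' → match
C. 'yyx' → match
D → no match
E. 'yxyyxyyxy' → match
F → no match

A, B, C, E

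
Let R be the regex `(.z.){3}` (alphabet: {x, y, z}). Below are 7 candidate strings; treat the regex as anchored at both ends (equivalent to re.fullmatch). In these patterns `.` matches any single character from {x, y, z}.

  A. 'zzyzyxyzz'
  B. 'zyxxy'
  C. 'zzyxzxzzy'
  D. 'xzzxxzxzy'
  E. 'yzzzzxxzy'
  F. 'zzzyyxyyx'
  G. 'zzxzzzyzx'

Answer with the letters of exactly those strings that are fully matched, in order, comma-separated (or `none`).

A → no match
B → no match
C → match
D → no match
E → match
F → no match
G → match

C, E, G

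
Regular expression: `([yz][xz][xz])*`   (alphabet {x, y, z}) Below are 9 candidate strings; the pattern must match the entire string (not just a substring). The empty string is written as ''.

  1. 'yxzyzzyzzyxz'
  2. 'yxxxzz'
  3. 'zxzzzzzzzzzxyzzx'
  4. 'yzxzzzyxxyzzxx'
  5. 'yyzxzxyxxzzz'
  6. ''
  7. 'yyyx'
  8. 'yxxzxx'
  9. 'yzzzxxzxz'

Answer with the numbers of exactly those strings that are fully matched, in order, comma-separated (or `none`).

1 → match
2 → no match
3 → no match
4 → no match
5 → no match
6 → match
7 → no match
8 → match
9 → match

1, 6, 8, 9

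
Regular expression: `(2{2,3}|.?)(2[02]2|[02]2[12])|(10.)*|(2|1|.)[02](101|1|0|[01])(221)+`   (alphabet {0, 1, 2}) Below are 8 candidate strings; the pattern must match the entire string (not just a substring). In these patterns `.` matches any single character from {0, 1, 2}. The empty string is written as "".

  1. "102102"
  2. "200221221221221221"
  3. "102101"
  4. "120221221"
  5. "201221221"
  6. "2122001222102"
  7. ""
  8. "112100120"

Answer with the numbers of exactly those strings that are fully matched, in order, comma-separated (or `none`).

1, 2, 3, 4, 5, 7

1 → match
2 → match
3 → match
4 → match
5 → match
6 → no match
7 → match
8 → no match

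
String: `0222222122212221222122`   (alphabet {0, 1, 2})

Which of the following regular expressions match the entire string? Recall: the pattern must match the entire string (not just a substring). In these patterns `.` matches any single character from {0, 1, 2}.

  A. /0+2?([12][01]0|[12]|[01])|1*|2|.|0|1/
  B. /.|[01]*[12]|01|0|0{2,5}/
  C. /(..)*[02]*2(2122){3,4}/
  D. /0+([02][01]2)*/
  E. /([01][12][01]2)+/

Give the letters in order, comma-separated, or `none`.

A → no match
B → no match
C → match
D → no match
E → no match

C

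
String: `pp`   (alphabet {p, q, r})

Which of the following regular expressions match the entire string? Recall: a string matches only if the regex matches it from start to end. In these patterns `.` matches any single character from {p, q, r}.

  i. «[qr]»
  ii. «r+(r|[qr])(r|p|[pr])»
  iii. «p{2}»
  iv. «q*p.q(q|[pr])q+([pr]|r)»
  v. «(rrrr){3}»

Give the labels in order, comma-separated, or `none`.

iii

i → no match
ii → no match — must start with `r`
iii → match
iv → no match
v → no match — must start with `rrrr`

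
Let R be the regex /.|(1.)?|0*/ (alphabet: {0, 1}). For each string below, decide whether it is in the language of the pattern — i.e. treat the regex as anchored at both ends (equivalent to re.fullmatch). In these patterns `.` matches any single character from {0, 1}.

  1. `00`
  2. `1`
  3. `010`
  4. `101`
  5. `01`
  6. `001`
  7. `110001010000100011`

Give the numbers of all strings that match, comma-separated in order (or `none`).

1, 2

1 → match
2 → match
3 → no match
4 → no match
5 → no match
6 → no match
7 → no match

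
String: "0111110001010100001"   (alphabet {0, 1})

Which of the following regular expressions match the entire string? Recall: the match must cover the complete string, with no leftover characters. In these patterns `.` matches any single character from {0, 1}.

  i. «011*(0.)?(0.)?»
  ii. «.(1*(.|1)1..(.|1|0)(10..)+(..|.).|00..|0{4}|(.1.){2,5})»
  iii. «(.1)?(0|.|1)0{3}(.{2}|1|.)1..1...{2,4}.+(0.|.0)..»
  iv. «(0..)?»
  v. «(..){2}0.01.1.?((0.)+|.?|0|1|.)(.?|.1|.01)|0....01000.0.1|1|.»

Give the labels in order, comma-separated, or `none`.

i → no match
ii → match
iii → no match
iv → no match
v → no match

ii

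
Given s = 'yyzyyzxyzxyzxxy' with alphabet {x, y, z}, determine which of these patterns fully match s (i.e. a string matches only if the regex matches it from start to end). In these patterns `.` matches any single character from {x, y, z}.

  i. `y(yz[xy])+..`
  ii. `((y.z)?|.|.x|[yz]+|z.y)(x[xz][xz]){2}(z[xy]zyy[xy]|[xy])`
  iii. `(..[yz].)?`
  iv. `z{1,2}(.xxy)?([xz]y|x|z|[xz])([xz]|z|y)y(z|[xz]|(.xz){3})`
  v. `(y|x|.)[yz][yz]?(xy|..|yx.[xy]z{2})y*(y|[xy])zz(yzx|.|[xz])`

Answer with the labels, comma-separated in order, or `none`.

i → match
ii → no match
iii → no match
iv → no match — must start with 'z'
v → no match

i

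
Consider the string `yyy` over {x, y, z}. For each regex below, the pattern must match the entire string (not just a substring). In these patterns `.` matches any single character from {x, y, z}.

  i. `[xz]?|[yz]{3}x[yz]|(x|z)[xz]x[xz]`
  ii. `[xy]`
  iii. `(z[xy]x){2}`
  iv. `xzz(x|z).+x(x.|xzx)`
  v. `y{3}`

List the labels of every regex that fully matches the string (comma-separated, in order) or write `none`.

v

i → no match
ii → no match
iii → no match — must start with `z`
iv → no match — must start with `xzz`
v → match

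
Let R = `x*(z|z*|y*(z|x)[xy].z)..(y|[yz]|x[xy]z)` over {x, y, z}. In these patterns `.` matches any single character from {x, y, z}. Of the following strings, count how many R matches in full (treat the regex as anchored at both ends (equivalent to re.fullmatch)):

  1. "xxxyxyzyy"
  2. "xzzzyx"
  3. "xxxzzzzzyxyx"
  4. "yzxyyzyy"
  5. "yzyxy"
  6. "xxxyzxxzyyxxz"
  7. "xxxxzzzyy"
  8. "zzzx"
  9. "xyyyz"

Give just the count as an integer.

1. "xxxyxyzyy" → no match
2. "xzzzyx" → no match
3. "xxxzzzzzyxyx" → no match
4. "yzxyyzyy" → no match
5. "yzyxy" → no match
6 → match
7. "xxxxzzzyy" → match
8. "zzzx" → no match
9. "xyyyz" → no match
Total matched: 2

2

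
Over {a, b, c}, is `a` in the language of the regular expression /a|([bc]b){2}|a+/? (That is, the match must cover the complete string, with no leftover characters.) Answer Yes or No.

Yes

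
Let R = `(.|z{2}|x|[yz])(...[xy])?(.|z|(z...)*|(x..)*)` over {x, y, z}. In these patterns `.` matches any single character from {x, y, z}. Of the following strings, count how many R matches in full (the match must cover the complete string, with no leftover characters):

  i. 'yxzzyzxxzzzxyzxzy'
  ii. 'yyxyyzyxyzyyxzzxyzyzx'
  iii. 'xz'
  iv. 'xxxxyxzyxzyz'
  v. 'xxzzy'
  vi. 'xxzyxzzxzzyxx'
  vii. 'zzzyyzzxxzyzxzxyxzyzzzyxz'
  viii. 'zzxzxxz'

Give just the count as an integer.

7

i → match
ii → match
iii → match
iv → no match
v → match
vi → match
vii → match
viii → match
Total matched: 7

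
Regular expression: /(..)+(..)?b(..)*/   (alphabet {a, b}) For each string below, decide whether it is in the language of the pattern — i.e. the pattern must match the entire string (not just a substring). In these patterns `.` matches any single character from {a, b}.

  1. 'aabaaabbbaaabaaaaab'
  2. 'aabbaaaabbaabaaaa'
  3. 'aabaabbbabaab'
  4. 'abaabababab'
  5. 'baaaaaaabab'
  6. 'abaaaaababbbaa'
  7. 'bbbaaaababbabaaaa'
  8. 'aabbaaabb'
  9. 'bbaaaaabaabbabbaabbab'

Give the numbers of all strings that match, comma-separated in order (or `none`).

1 → match
2 → match
3 → match
4 → match
5 → match
6 → no match
7 → match
8 → match
9 → match

1, 2, 3, 4, 5, 7, 8, 9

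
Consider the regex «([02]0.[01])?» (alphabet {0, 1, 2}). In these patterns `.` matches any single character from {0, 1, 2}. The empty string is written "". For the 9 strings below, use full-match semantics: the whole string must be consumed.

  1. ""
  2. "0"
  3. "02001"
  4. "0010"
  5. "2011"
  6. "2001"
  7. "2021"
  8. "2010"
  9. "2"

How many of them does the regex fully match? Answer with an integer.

1 → match
2 → no match
3 → no match
4 → match
5 → match
6 → match
7 → match
8 → match
9 → no match
Total matched: 6

6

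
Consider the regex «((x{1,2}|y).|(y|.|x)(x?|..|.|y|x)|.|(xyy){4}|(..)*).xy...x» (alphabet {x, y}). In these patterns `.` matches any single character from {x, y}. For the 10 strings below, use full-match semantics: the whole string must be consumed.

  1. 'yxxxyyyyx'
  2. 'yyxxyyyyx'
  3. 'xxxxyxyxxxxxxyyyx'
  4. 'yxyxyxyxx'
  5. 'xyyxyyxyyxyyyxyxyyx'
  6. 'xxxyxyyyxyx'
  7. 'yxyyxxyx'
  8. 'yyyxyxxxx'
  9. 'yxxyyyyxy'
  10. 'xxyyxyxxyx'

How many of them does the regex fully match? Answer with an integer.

6

1 → match
2 → match
3 → no match
4 → match
5 → match
6 → no match
7 → no match
8 → match
9 → no match — must end with 'x'
10 → match
Total matched: 6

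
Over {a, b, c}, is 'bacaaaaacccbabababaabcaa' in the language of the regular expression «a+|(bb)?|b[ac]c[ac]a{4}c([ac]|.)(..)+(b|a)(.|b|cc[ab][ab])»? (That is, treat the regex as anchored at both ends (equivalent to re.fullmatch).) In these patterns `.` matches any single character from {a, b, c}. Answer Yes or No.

Yes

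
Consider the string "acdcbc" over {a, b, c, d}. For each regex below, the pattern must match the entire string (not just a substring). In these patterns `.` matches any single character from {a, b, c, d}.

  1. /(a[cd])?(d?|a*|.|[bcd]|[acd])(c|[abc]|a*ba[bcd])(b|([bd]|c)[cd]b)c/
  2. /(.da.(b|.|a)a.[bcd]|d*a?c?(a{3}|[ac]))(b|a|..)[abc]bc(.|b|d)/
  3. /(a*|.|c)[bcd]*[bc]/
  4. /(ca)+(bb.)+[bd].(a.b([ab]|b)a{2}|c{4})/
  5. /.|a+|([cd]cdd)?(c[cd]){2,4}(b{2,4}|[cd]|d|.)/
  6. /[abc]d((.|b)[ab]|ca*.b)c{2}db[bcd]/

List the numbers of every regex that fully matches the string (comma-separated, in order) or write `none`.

1 → match
2 → no match
3 → match
4 → no match — must start with "ca"
5 → no match
6 → no match

1, 3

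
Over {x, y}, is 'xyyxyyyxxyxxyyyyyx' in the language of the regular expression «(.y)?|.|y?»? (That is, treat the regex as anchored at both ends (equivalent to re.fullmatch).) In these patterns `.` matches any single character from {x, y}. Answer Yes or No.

No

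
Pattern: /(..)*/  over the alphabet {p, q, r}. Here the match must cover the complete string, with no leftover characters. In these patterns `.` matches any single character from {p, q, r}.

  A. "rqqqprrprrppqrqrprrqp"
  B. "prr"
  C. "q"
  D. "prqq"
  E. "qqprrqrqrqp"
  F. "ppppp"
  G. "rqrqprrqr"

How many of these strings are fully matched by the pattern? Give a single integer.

1

A → no match
B → no match
C → no match
D → match
E → no match
F → no match
G → no match
Total matched: 1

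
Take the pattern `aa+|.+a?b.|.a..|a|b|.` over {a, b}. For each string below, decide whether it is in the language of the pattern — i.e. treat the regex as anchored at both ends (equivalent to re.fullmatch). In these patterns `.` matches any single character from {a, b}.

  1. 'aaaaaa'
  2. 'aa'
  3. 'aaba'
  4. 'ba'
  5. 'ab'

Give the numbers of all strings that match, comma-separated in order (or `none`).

1 → match
2 → match
3 → match
4 → no match
5 → no match

1, 2, 3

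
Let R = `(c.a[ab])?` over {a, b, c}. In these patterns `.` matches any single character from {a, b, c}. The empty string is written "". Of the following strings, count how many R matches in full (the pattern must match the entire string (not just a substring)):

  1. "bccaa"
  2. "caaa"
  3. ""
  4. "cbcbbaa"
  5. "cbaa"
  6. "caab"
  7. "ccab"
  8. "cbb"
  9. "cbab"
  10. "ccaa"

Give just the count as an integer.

1 → no match
2 → match
3 → match
4 → no match
5 → match
6 → match
7 → match
8 → no match
9 → match
10 → match
Total matched: 7

7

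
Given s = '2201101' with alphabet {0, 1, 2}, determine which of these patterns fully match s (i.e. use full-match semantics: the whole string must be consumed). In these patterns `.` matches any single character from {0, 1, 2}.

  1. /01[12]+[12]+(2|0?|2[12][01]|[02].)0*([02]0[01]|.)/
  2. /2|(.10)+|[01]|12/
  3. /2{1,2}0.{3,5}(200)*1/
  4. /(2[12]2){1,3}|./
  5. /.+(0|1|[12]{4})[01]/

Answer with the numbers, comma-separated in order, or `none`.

1 → no match — must start with '01'
2 → no match
3 → match
4 → no match
5 → match

3, 5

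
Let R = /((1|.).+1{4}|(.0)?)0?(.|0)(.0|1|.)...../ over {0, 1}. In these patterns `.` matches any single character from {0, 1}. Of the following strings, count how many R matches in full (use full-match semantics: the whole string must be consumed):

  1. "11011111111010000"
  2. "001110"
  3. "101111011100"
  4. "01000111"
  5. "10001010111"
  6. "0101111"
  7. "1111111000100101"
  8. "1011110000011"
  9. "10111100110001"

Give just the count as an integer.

6

1 → match
2 → no match
3 → no match
4 → match
5 → match
6 → match
7 → no match
8 → match
9 → match
Total matched: 6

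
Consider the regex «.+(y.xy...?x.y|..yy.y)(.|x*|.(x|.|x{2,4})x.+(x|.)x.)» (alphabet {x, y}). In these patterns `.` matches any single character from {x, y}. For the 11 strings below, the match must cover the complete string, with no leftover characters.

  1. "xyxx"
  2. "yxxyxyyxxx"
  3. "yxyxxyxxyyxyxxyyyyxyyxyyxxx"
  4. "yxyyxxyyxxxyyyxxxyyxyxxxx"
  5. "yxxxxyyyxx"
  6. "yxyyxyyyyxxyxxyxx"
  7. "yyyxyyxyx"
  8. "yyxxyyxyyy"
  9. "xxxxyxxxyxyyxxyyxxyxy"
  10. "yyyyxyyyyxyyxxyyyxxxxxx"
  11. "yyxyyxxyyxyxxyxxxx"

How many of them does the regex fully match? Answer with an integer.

4

1 → no match
2 → no match
3 → no match
4 → match
5 → no match
6 → no match
7 → match
8 → no match
9 → no match
10 → match
11 → match
Total matched: 4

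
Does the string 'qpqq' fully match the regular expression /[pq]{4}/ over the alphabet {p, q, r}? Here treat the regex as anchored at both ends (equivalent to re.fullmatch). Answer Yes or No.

Yes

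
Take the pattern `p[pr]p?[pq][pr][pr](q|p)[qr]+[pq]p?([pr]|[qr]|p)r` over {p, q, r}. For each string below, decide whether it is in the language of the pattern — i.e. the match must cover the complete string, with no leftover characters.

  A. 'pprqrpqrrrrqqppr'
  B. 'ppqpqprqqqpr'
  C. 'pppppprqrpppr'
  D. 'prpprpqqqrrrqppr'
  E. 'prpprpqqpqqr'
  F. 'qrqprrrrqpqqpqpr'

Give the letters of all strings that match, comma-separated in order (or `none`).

A → no match
B → no match
C → match
D → match
E → no match
F → no match — must start with 'p'

C, D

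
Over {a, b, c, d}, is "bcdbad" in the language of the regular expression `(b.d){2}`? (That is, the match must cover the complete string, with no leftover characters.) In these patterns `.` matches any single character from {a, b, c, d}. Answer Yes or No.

Yes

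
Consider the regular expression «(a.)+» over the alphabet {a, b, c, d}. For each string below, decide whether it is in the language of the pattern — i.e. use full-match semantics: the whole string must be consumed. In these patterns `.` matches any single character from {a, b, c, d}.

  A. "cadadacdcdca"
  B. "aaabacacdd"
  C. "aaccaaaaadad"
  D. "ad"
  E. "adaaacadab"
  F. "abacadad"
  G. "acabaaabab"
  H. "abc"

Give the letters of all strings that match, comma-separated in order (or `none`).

D, E, F, G

A → no match — must start with "a"
B → no match
C → no match
D → match
E → match
F → match
G → match
H → no match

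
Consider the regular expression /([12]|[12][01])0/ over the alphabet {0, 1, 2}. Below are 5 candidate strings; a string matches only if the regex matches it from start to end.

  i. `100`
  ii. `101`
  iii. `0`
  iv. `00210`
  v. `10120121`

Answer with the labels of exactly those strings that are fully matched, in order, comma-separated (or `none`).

i

i → match
ii → no match — must end with `0`
iii → no match
iv → no match
v → no match — must end with `0`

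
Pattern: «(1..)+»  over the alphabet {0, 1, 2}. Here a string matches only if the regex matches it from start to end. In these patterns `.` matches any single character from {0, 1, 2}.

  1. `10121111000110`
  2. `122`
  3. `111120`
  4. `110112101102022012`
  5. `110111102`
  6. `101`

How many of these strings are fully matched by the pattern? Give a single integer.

1 → no match
2 → match
3 → match
4 → no match
5 → match
6 → match
Total matched: 4

4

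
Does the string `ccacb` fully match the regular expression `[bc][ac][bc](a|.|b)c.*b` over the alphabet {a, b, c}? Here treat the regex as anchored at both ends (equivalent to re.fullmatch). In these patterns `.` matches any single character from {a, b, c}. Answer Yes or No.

No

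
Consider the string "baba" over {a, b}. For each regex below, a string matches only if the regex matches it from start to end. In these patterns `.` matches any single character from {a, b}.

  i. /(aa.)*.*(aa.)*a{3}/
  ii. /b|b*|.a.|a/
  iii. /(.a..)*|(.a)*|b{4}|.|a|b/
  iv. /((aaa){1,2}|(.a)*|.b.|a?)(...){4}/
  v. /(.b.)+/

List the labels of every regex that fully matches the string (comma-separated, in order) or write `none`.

iii

i → no match
ii → no match
iii → match
iv → no match
v → no match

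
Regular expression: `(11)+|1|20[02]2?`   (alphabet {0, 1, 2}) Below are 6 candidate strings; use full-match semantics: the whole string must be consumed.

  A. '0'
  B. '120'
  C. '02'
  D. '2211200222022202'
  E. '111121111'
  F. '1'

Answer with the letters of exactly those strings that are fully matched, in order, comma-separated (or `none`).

F

A → no match
B → no match
C → no match
D → no match
E → no match
F → match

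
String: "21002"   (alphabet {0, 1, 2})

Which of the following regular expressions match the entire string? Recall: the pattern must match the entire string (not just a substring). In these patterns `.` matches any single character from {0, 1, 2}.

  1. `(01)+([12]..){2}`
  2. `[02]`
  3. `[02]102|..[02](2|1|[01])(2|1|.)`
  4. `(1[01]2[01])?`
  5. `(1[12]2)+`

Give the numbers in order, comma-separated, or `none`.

3

1 → no match — must start with "01"
2 → no match
3 → match
4 → no match
5 → no match — must start with "1"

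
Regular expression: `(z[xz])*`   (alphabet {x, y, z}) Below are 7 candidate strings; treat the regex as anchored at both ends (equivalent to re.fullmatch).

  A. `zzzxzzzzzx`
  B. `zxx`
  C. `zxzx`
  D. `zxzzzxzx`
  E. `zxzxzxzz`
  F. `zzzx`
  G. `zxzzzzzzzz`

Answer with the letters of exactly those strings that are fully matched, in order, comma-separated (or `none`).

A → match
B → no match
C → match
D → match
E → match
F → match
G → match

A, C, D, E, F, G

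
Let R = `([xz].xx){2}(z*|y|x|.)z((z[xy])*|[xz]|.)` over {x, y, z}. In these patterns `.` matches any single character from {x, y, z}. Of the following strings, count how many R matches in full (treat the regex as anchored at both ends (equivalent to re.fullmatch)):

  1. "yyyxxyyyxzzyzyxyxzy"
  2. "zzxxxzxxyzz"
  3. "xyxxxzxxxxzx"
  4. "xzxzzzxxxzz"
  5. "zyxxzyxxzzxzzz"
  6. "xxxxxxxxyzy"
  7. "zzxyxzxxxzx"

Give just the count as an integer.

1 → no match
2. "zzxxxzxxyzz" → match
3. "xyxxxzxxxxzx" → no match
4. "xzxzzzxxxzz" → no match
5 → no match
6. "xxxxxxxxyzy" → match
7. "zzxyxzxxxzx" → no match
Total matched: 2

2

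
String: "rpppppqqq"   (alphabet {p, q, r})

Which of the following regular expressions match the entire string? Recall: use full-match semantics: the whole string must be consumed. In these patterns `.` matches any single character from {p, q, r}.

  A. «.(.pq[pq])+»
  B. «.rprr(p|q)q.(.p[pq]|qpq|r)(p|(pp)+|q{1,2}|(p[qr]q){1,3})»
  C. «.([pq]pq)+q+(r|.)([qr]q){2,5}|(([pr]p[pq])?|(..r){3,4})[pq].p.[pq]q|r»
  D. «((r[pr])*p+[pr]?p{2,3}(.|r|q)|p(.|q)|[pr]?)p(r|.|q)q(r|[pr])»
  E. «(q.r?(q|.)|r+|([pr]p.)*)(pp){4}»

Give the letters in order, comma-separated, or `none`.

C

A → no match
B → no match
C → match
D → no match
E → no match — must end with "pp"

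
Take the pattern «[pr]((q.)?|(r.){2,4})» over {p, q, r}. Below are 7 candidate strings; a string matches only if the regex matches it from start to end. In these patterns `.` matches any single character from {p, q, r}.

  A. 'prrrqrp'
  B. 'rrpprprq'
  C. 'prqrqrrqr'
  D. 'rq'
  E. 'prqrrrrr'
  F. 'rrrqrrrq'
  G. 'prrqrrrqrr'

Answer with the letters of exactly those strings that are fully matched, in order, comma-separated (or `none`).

A → match
B → no match
C → no match
D → no match
E → no match
F → no match
G → no match

A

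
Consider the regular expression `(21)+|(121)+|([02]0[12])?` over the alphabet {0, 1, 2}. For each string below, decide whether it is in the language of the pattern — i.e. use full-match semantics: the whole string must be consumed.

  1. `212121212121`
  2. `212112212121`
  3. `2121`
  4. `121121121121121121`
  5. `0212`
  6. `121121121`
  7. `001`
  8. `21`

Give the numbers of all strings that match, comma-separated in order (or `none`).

1. `212121212121` → match
2. `212112212121` → no match
3. `2121` → match
4 → match
5. `0212` → no match
6. `121121121` → match
7. `001` → match
8. `21` → match

1, 3, 4, 6, 7, 8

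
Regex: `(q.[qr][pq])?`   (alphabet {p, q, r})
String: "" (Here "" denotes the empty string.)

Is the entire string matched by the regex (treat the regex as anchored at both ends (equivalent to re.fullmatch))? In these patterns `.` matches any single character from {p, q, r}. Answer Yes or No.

Yes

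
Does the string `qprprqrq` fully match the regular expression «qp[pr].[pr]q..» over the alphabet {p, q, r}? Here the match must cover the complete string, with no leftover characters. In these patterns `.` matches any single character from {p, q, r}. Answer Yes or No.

Yes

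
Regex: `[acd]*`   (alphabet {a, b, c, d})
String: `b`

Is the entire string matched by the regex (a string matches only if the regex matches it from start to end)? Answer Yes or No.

No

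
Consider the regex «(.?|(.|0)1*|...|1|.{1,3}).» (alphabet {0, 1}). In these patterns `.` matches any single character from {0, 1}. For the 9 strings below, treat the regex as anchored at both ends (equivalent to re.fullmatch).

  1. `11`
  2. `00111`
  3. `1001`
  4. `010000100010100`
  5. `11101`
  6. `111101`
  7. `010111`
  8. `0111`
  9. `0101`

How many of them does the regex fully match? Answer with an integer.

4

1. `11` → match
2. `00111` → no match
3. `1001` → match
4 → no match
5. `11101` → no match
6. `111101` → no match
7. `010111` → no match
8. `0111` → match
9. `0101` → match
Total matched: 4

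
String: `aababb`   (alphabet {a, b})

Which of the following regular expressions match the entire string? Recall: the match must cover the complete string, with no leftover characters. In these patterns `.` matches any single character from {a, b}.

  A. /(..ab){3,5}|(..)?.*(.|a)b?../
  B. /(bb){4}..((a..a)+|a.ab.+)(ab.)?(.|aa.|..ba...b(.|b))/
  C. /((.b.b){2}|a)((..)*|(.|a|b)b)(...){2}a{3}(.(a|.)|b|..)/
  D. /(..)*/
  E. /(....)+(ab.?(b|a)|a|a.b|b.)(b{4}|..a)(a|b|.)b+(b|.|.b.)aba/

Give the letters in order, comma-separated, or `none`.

A, D

A → match
B → no match — must start with `bb`
C → no match
D → match
E → no match — must end with `aba`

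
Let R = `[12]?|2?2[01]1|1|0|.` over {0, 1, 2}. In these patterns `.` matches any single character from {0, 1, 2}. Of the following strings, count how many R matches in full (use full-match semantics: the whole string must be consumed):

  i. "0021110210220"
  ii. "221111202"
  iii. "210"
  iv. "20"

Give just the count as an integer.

0

i → no match
ii → no match
iii → no match
iv → no match
Total matched: 0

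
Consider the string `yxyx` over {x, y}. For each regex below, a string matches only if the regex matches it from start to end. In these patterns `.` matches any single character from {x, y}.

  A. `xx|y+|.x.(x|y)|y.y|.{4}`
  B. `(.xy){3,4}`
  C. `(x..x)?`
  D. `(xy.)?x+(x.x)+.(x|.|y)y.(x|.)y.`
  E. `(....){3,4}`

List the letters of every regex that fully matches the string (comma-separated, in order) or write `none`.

A

A → match
B → no match — must end with `xy`
C → no match
D → no match
E → no match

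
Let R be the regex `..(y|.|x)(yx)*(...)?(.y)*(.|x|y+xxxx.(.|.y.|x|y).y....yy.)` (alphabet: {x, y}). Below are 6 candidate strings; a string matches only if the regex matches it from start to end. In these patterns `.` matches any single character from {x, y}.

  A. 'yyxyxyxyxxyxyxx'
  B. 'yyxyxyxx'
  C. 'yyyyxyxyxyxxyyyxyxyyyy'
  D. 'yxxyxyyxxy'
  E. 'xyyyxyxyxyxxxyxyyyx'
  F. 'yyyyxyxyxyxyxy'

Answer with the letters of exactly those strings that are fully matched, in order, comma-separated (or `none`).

A → no match
B → match
C → match
D → no match
E → match
F → match

B, C, E, F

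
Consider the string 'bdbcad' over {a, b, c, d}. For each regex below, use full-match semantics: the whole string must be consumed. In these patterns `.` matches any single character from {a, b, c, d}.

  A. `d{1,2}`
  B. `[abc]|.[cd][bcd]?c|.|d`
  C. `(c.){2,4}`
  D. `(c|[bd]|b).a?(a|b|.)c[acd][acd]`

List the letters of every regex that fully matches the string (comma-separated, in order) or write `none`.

D

A → no match — must start with 'd'
B → no match
C → no match — must start with 'c'
D → match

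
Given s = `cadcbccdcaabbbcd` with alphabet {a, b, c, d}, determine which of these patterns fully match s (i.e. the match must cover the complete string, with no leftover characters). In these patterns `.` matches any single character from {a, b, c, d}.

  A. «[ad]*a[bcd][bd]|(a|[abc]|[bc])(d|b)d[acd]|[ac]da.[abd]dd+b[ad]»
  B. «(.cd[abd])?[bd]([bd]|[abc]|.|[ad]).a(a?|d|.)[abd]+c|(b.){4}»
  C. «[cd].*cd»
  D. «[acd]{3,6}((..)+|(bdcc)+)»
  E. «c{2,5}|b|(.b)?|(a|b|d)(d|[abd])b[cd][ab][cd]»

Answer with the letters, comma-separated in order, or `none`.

A → no match
B → no match
C → match
D → match
E → no match

C, D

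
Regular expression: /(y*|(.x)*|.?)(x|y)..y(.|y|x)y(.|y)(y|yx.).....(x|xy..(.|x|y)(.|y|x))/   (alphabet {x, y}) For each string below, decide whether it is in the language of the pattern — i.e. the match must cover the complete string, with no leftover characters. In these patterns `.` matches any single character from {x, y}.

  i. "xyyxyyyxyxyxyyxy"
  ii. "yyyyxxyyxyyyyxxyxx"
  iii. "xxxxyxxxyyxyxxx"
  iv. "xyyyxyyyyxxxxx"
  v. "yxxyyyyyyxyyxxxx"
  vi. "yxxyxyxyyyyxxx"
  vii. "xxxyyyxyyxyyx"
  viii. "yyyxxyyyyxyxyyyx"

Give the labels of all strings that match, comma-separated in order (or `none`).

i → no match
ii → match
iii → no match
iv → match
v → no match
vi → match
vii → no match
viii → no match

ii, iv, vi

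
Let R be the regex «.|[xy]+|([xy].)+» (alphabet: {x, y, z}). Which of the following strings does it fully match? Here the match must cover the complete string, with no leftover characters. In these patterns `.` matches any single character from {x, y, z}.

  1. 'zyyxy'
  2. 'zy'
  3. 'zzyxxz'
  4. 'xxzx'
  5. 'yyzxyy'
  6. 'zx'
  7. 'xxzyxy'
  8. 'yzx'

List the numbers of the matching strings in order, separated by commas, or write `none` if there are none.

none

1 → no match
2 → no match
3 → no match
4 → no match
5 → no match
6 → no match
7 → no match
8 → no match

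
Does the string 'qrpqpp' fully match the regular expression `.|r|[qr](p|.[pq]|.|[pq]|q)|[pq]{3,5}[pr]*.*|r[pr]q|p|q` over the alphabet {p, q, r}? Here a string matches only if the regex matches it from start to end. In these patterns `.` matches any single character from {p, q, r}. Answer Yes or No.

No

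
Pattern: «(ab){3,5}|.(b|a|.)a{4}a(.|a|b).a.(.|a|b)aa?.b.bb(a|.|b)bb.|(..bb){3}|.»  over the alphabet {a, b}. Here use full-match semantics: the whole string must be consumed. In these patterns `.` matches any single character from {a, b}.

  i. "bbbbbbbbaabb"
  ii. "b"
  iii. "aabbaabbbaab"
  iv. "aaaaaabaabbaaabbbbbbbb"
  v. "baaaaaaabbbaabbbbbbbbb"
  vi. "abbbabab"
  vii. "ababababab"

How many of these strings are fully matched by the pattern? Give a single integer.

3

i → match
ii → match
iii → no match
iv → no match
v → no match
vi → no match
vii → match
Total matched: 3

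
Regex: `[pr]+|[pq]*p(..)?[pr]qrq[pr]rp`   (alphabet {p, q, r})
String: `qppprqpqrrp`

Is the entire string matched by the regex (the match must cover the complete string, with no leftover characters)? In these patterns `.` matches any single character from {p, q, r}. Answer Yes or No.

No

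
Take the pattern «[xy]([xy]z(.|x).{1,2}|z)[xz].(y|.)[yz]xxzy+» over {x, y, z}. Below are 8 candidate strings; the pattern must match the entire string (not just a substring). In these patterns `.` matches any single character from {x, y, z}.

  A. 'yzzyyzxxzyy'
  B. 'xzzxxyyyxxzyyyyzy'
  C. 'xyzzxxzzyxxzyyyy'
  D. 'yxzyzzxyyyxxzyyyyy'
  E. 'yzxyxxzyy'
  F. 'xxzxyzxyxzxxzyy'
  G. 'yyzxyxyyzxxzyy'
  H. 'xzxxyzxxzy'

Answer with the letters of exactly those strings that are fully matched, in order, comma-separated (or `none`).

A, C, D, F, G, H

A → match
B → no match
C → match
D → match
E → no match
F → match
G → match
H → match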